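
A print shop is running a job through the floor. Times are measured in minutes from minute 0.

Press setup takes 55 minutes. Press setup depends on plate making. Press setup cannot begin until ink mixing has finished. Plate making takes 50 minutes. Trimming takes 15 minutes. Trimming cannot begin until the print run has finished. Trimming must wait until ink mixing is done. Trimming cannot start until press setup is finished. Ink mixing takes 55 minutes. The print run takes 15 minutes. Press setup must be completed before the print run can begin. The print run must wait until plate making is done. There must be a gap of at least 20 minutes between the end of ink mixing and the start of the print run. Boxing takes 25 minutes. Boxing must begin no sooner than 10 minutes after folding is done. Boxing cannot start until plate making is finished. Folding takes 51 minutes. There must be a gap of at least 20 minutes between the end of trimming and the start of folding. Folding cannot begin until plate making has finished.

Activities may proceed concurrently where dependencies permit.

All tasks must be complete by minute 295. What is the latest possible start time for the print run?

159

Boxing has no dependents, so it just needs to finish by minute 295. Starting by 295 − 25 = minute 270 achieves that.
Folding must finish before boxing (must start by minute 270, minus 10-minute gap → minute 260). With a 51-minute duration, folding must start by 260 − 51 = minute 209.
Trimming has to be done before folding (must start by minute 209, minus 20-minute gap → minute 189). That means finishing by minute 189, i.e. starting by 189 − 15 = minute 174.
Since trimming (must start by minute 174) depends on it, the print run must finish by minute 174. Backing off its 15-minute duration gives a latest start of minute 159.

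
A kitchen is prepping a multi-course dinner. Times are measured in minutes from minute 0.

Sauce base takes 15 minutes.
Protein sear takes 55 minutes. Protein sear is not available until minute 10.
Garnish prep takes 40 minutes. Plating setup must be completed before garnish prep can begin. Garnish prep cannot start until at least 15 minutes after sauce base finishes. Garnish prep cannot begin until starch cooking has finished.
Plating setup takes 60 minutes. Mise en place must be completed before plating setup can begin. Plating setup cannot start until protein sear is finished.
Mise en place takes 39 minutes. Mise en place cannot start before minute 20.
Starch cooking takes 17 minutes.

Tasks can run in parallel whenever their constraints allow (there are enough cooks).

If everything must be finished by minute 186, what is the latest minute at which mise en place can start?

47

Garnish prep has no dependents, so it just needs to finish by minute 186. Starting by 186 − 40 = minute 146 achieves that.
Plating setup has to be done before garnish prep (must start by minute 146). That means finishing by minute 146, i.e. starting by 146 − 60 = minute 86.
Mise en place must finish before plating setup (must start by minute 86). With a 39-minute duration, mise en place must start by 86 − 39 = minute 47.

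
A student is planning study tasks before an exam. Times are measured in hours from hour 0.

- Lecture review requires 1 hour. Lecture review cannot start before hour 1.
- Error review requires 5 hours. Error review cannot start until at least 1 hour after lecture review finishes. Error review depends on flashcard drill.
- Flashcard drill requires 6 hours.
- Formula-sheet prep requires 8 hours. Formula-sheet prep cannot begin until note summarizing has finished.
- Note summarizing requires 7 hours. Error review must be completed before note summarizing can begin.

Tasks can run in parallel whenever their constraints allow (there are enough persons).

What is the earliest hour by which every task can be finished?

Nothing blocks flashcard drill, so it runs from hour 0 to hour 6.
Lecture review waits on its own release at hour 1, so it starts at hour 1 and finishes at 1 + 1 = hour 2.
Error review needs all of lecture review (finishes hour 2, plus 1-hour gap → hour 3); flashcard drill (finishes hour 6). That puts its earliest start at hour 6; it finishes at 6 + 5 = hour 11.
Note summarizing cannot begin until error review (finishes hour 11). It runs from hour 11 to 11 + 7 = hour 18.
After note summarizing (finishes hour 18), formula-sheet prep can start at hour 18 and finishes at hour 26.
All tasks are finished once the last one completes. Finish times: Lecture review at 2, Flashcard drill at 6, Error review at 11, Note summarizing at 18, Formula-sheet prep at 26. The latest is hour 26.

26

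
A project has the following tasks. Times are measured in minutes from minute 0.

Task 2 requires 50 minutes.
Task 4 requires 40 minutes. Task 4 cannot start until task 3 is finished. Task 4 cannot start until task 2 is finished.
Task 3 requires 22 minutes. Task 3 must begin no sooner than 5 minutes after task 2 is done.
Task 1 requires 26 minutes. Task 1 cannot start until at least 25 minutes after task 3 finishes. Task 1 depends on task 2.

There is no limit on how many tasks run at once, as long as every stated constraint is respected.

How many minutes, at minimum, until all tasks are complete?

Task 2 has no prerequisites, so it starts at minute 0 and finishes at minute 50.
Task 3 cannot begin until task 2 (finishes minute 50, plus 5-minute gap → minute 55). It runs from minute 55 to 55 + 22 = minute 77.
For task 4: task 3 (finishes minute 77); task 2 (finishes minute 50). Taking the maximum gives a start of minute 77, and it finishes at 77 + 40 = minute 117.
For task 1: task 3 (finishes minute 77, plus 25-minute gap → minute 102); task 2 (finishes minute 50). Taking the maximum gives a start of minute 102, and it finishes at 102 + 26 = minute 128.
All tasks are finished once the last one completes. Finish times: Task 1 at 128, Task 2 at 50, Task 3 at 77, Task 4 at 117. The latest is minute 128.

128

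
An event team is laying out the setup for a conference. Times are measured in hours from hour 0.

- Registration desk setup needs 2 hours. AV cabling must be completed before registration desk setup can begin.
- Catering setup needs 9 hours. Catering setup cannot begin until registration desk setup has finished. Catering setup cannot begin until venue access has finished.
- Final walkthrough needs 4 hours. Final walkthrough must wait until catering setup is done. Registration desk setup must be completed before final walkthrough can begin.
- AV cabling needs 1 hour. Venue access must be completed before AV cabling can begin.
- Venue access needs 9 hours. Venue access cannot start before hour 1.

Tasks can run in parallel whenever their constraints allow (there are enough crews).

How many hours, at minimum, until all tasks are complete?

26

Venue access waits on its own release at hour 1, so it starts at hour 1 and finishes at 1 + 9 = hour 10.
AV cabling waits on venue access (finishes hour 10), so it starts at hour 10 and finishes at 10 + 1 = hour 11.
After AV cabling (finishes hour 11), registration desk setup can start at hour 11 and finishes at hour 13.
For catering setup: registration desk setup (finishes hour 13); venue access (finishes hour 10). Taking the maximum gives a start of hour 13, and it finishes at 13 + 9 = hour 22.
Final walkthrough needs all of catering setup (finishes hour 22); registration desk setup (finishes hour 13). That puts its earliest start at hour 22; it finishes at 22 + 4 = hour 26.
All tasks are finished once the last one completes. Finish times: Venue access at 10, AV cabling at 11, Registration desk setup at 13, Catering setup at 22, Final walkthrough at 26. The latest is hour 26.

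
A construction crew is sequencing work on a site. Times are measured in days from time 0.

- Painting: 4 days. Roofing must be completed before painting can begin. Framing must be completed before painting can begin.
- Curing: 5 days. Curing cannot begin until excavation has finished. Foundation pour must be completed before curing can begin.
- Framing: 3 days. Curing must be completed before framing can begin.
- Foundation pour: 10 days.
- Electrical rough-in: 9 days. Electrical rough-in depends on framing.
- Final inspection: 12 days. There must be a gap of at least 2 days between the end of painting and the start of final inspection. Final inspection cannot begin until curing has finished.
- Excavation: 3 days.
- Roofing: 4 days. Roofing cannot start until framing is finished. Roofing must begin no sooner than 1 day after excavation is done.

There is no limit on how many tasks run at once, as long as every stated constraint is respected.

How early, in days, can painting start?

Nothing blocks foundation pour, so it runs from day 0 to day 10.
Nothing blocks excavation, so it runs from day 0 to day 3.
Curing cannot start until excavation (finishes day 3); foundation pour (finishes day 10). The controlling bound is day 10, so curing finishes at 10 + 5 = day 15.
Framing waits on curing (finishes day 15), so it starts at day 15 and finishes at 15 + 3 = day 18.
Roofing has to wait for framing (finishes day 18); excavation (finishes day 3, plus 1-day gap → day 4). The latest of these is day 18, so roofing runs day 18 to 18 + 4 = day 22.
Painting waits on roofing (finishes day 22); framing (finishes day 18). The latest of these is day 22, which is the earliest painting can start.

22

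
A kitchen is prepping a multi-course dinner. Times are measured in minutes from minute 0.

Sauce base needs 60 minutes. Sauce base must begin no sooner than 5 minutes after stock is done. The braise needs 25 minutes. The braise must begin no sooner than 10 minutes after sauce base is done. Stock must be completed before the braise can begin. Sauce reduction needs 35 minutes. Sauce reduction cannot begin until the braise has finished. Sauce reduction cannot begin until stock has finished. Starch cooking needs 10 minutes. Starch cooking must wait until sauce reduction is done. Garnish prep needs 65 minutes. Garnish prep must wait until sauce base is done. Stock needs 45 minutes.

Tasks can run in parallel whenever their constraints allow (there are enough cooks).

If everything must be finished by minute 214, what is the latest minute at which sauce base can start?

Starch cooking has no dependents, so it just needs to finish by minute 214. Starting by 214 − 10 = minute 204 achieves that.
Sauce reduction feeds into starch cooking (must start by minute 204); so sauce reduction must finish by minute 204 and therefore start by minute 169.
The braise must finish before sauce reduction (must start by minute 169). With a 25-minute duration, the braise must start by 169 − 25 = minute 144.
Garnish prep must finish by minute 214; it takes 65 minutes, so it must start by 214 − 65 = minute 149.
Sauce base feeds the braise (must start by minute 144, minus 10-minute gap → minute 134); garnish prep (must start by minute 149). Taking the minimum, sauce base must finish by minute 134 and start by 134 − 60 = minute 74.

74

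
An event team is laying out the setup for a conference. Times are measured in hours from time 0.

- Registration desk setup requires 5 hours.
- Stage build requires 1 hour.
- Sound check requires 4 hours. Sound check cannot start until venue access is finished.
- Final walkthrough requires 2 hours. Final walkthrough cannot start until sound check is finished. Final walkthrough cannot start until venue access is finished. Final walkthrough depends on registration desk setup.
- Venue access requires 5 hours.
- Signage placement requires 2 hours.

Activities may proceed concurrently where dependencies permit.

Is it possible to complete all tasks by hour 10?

Nothing blocks signage placement, so it runs from hour 0 to hour 2.
Nothing blocks registration desk setup, so it runs from hour 0 to hour 5.
Stage build has no prerequisites, so it starts at hour 0 and finishes at hour 1.
Nothing blocks venue access, so it runs from hour 0 to hour 5.
Sound check waits on venue access (finishes hour 5), so it starts at hour 5 and finishes at 5 + 4 = hour 9.
Final walkthrough needs all of sound check (finishes hour 9); venue access (finishes hour 5); registration desk setup (finishes hour 5). That puts its earliest start at hour 9; it finishes at 9 + 2 = hour 11.
The earliest everything can be done is hour 11, which is after the deadline of 10, so it is not possible.

No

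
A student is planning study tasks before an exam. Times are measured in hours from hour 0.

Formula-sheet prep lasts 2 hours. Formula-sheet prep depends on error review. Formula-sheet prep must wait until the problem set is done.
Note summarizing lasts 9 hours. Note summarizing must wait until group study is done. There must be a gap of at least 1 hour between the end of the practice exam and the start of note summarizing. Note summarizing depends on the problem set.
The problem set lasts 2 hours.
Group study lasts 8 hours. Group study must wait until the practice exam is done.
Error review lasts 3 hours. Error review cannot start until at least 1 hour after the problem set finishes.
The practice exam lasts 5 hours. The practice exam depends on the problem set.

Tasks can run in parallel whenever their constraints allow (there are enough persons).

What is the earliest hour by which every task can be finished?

Nothing blocks the problem set, so it runs from hour 0 to hour 2.
Error review cannot begin until the problem set (finishes hour 2, plus 1-hour gap → hour 3). It runs from hour 3 to 3 + 3 = hour 6.
Formula-sheet prep has to wait for error review (finishes hour 6); the problem set (finishes hour 2). The latest of these is hour 6, so formula-sheet prep runs hour 6 to 6 + 2 = hour 8.
The practice exam cannot begin until the problem set (finishes hour 2). It runs from hour 2 to 2 + 5 = hour 7.
After the practice exam (finishes hour 7), group study can start at hour 7 and finishes at hour 15.
Note summarizing has to wait for group study (finishes hour 15); the practice exam (finishes hour 7, plus 1-hour gap → hour 8); the problem set (finishes hour 2). The latest of these is hour 15, so note summarizing runs hour 15 to 15 + 9 = hour 24.
All tasks are finished once the last one completes. Finish times: The problem set at 2, The practice exam at 7, Error review at 6, Group study at 15, Note summarizing at 24, Formula-sheet prep at 8. The latest is hour 24.

24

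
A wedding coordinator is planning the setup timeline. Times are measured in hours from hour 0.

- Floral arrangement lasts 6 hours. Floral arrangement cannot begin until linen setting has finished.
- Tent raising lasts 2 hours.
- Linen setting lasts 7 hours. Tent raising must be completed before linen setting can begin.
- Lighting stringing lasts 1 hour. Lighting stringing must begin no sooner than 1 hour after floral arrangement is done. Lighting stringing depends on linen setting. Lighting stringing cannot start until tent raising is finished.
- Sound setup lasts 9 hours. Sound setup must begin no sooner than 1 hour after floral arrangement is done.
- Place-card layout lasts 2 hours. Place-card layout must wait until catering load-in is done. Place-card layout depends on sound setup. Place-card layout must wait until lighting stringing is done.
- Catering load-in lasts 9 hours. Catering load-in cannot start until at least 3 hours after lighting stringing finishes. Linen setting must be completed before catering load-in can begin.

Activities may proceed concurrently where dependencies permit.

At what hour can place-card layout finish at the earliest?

31

Nothing blocks tent raising, so it runs from hour 0 to hour 2.
Linen setting cannot begin until tent raising (finishes hour 2). It runs from hour 2 to 2 + 7 = hour 9.
Floral arrangement waits on linen setting (finishes hour 9), so it starts at hour 9 and finishes at 9 + 6 = hour 15.
After floral arrangement (finishes hour 15, plus 1-hour gap → hour 16), sound setup can start at hour 16 and finishes at hour 25.
For lighting stringing: floral arrangement (finishes hour 15, plus 1-hour gap → hour 16); linen setting (finishes hour 9); tent raising (finishes hour 2). Taking the maximum gives a start of hour 16, and it finishes at 16 + 1 = hour 17.
For catering load-in: lighting stringing (finishes hour 17, plus 3-hour gap → hour 20); linen setting (finishes hour 9). Taking the maximum gives a start of hour 20, and it finishes at 20 + 9 = hour 29.
For place-card layout: catering load-in (finishes hour 29); sound setup (finishes hour 25); lighting stringing (finishes hour 17). Taking the maximum gives a start of hour 29, and it finishes at 29 + 2 = hour 31.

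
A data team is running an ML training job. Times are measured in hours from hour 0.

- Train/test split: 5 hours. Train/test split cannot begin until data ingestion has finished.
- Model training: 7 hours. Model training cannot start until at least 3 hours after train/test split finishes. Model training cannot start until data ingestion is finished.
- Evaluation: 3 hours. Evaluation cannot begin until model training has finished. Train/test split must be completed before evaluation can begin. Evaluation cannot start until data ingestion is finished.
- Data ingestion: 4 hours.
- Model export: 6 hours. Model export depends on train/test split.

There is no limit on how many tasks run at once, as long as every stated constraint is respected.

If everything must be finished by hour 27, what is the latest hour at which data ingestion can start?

5

To finish by hour 27, evaluation (duration 3) must start no later than hour 24.
Model training feeds into evaluation (must start by hour 24); so model training must finish by hour 24 and therefore start by hour 17.
Model export has no dependents, so it just needs to finish by hour 27. Starting by 27 − 6 = hour 21 achieves that.
For train/test split: model training (must start by hour 17, minus 3-hour gap → hour 14); evaluation (must start by hour 24); model export (must start by hour 21). The most restrictive is hour 14; with a 5-hour duration, train/test split must start by hour 9.
For data ingestion: train/test split (must start by hour 9); model training (must start by hour 17); evaluation (must start by hour 24). The most restrictive is hour 9; with a 4-hour duration, data ingestion must start by hour 5.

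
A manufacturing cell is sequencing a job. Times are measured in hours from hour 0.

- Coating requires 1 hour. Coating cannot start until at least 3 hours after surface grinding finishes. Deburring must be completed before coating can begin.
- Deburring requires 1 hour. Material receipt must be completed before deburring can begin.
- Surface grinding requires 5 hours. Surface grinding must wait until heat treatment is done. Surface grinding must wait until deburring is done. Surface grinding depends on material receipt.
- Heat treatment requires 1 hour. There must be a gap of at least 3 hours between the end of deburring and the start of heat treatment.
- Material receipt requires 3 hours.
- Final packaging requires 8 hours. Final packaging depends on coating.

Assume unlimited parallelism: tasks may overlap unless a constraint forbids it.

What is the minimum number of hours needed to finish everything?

Nothing blocks material receipt, so it runs from hour 0 to hour 3.
After material receipt (finishes hour 3), deburring can start at hour 3 and finishes at hour 4.
After deburring (finishes hour 4, plus 3-hour gap → hour 7), heat treatment can start at hour 7 and finishes at hour 8.
Surface grinding needs all of heat treatment (finishes hour 8); deburring (finishes hour 4); material receipt (finishes hour 3). That puts its earliest start at hour 8; it finishes at 8 + 5 = hour 13.
Coating cannot start until surface grinding (finishes hour 13, plus 3-hour gap → hour 16); deburring (finishes hour 4). The controlling bound is hour 16, so coating finishes at 16 + 1 = hour 17.
Final packaging cannot begin until coating (finishes hour 17). It runs from hour 17 to 17 + 8 = hour 25.
All tasks are finished once the last one completes. Finish times: Material receipt at 3, Deburring at 4, Heat treatment at 8, Surface grinding at 13, Coating at 17, Final packaging at 25. The latest is hour 25.

25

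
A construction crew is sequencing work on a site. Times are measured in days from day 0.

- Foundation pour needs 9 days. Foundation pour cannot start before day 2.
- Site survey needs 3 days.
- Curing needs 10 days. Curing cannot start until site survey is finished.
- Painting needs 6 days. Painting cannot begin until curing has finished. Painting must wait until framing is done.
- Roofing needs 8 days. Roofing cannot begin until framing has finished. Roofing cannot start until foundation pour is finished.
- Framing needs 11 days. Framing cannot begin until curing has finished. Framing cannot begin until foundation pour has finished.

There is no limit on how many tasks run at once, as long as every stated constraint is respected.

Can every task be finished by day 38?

After its own release at day 2, foundation pour can start at day 2 and finishes at day 11.
Site survey has no prerequisites, so it starts at day 0 and finishes at day 3.
Curing cannot begin until site survey (finishes day 3). It runs from day 3 to 3 + 10 = day 13.
Framing needs all of curing (finishes day 13); foundation pour (finishes day 11). That puts its earliest start at day 13; it finishes at 13 + 11 = day 24.
Painting needs all of curing (finishes day 13); framing (finishes day 24). That puts its earliest start at day 24; it finishes at 24 + 6 = day 30.
For roofing: framing (finishes day 24); foundation pour (finishes day 11). Taking the maximum gives a start of day 24, and it finishes at 24 + 8 = day 32.
Every task is finished by day 32, which is no later than the deadline of 38, so the schedule is feasible.

Yes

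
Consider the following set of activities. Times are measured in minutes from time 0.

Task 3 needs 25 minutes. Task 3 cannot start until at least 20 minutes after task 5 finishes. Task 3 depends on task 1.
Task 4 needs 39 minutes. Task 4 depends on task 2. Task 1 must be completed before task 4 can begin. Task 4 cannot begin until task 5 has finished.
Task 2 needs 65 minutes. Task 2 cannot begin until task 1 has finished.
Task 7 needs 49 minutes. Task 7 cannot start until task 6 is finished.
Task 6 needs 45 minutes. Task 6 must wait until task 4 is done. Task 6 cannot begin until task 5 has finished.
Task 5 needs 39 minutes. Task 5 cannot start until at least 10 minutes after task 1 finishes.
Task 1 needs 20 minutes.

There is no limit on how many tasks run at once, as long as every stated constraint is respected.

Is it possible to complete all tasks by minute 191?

No

Nothing blocks task 1, so it runs from minute 0 to minute 20.
Task 5 waits on task 1 (finishes minute 20, plus 10-minute gap → minute 30), so it starts at minute 30 and finishes at 30 + 39 = minute 69.
Task 3 cannot start until task 5 (finishes minute 69, plus 20-minute gap → minute 89); task 1 (finishes minute 20). The controlling bound is minute 89, so task 3 finishes at 89 + 25 = minute 114.
Task 2 cannot begin until task 1 (finishes minute 20). It runs from minute 20 to 20 + 65 = minute 85.
Task 4 cannot start until task 2 (finishes minute 85); task 1 (finishes minute 20); task 5 (finishes minute 69). The controlling bound is minute 85, so task 4 finishes at 85 + 39 = minute 124.
Task 6 has to wait for task 4 (finishes minute 124); task 5 (finishes minute 69). The latest of these is minute 124, so task 6 runs minute 124 to 124 + 45 = minute 169.
After task 6 (finishes minute 169), task 7 can start at minute 169 and finishes at minute 218.
The earliest everything can be done is minute 218, which is after the deadline of 191, so it is not possible.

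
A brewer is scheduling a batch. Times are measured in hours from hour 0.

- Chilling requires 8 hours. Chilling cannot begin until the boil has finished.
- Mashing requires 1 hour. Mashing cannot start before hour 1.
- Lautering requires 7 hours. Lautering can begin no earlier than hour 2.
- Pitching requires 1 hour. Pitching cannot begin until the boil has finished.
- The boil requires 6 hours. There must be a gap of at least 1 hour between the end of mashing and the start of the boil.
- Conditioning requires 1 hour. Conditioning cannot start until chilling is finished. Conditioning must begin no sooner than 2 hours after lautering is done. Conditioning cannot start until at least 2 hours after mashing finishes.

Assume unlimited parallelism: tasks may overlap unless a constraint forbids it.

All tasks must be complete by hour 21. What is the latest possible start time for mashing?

Conditioning must finish by hour 21; it takes 1 hour, so it must start by 21 − 1 = hour 20.
Chilling must finish before conditioning (must start by hour 20). With an 8-hour duration, chilling must start by 20 − 8 = hour 12.
Pitching must finish by hour 21; it takes 1 hour, so it must start by 21 − 1 = hour 20.
The boil must finish in time for chilling (must start by hour 12); pitching (must start by hour 20). The tightest is hour 12, so the boil must start by 12 − 6 = hour 6.
Mashing has several dependents: the boil (must start by hour 6, minus 1-hour gap → hour 5); conditioning (must start by hour 20, minus 2-hour gap → hour 18). The earliest of those limits is hour 5, so mashing must start by 5 − 1 = hour 4.

4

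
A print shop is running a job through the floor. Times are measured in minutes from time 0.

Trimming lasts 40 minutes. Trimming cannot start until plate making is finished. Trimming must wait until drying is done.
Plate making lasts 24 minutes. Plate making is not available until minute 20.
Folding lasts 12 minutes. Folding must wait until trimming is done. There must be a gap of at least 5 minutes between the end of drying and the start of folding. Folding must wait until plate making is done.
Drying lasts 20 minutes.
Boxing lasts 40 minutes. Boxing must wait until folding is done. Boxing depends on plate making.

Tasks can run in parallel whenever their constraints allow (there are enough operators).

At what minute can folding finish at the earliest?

96

Nothing blocks drying, so it runs from minute 0 to minute 20.
After its own release at minute 20, plate making can start at minute 20 and finishes at minute 44.
Trimming has to wait for plate making (finishes minute 44); drying (finishes minute 20). The latest of these is minute 44, so trimming runs minute 44 to 44 + 40 = minute 84.
Folding cannot start until trimming (finishes minute 84); drying (finishes minute 20, plus 5-minute gap → minute 25); plate making (finishes minute 44). The controlling bound is minute 84, so folding finishes at 84 + 12 = minute 96.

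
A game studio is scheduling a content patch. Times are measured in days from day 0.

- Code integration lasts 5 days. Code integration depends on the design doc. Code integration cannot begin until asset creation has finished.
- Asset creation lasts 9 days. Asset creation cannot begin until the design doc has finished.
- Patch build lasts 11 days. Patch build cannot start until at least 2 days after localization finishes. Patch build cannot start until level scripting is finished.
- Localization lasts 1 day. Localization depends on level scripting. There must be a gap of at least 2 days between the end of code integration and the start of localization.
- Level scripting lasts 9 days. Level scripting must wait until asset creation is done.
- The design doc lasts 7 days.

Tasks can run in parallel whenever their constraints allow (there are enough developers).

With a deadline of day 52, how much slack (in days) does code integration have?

15

The design doc has no prerequisites, so it starts at day 0 and finishes at day 7.
Asset creation waits on the design doc (finishes day 7), so it starts at day 7 and finishes at 7 + 9 = day 16.
Code integration cannot start until the design doc (finishes day 7); asset creation (finishes day 16). The controlling bound is day 16, so code integration finishes at 16 + 5 = day 21.

Working backward from the deadline:
Nothing follows patch build; the deadline of day 52 is its only limit. It must start by 52 − 11 = day 41.
Localization feeds into patch build (must start by day 41, minus 2-day gap → day 39); so localization must finish by day 39 and therefore start by day 38.
Since localization (must start by day 38, minus 2-day gap → day 36) depends on it, code integration must finish by day 36. Backing off its 5-day duration gives a latest start of day 31.
So code integration can start as early as day 16 and as late as day 31, giving 31 − 16 = 15 days of slack.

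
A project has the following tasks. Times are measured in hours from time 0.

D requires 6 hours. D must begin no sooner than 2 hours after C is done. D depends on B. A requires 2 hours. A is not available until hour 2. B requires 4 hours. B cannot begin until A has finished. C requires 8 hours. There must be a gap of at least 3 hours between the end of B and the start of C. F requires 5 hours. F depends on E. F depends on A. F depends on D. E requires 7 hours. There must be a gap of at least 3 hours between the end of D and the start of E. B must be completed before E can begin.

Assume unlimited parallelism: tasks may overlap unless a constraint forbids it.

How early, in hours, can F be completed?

A cannot begin until its own release at hour 2. It runs from hour 2 to 2 + 2 = hour 4.
B cannot begin until A (finishes hour 4). It runs from hour 4 to 4 + 4 = hour 8.
C cannot begin until B (finishes hour 8, plus 3-hour gap → hour 11). It runs from hour 11 to 11 + 8 = hour 19.
D cannot start until C (finishes hour 19, plus 2-hour gap → hour 21); B (finishes hour 8). The controlling bound is hour 21, so D finishes at 21 + 6 = hour 27.
For E: D (finishes hour 27, plus 3-hour gap → hour 30); B (finishes hour 8). Taking the maximum gives a start of hour 30, and it finishes at 30 + 7 = hour 37.
F has to wait for E (finishes hour 37); A (finishes hour 4); D (finishes hour 27). The latest of these is hour 37, so F runs hour 37 to 37 + 5 = hour 42.

42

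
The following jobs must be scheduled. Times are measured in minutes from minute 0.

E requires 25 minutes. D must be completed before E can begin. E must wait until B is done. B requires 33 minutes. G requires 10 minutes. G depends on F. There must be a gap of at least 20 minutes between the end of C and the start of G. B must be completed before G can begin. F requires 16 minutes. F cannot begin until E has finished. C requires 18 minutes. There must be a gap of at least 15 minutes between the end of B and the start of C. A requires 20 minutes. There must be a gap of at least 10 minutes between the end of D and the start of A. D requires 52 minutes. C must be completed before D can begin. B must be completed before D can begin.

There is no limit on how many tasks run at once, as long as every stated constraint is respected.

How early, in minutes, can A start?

128

Nothing blocks B, so it runs from minute 0 to minute 33.
C waits on B (finishes minute 33, plus 15-minute gap → minute 48), so it starts at minute 48 and finishes at 48 + 18 = minute 66.
D needs all of C (finishes minute 66); B (finishes minute 33). That puts its earliest start at minute 66; it finishes at 66 + 52 = minute 118.
A waits on D (finishes minute 118, plus 10-minute gap → minute 128), so the earliest it can start is minute 128.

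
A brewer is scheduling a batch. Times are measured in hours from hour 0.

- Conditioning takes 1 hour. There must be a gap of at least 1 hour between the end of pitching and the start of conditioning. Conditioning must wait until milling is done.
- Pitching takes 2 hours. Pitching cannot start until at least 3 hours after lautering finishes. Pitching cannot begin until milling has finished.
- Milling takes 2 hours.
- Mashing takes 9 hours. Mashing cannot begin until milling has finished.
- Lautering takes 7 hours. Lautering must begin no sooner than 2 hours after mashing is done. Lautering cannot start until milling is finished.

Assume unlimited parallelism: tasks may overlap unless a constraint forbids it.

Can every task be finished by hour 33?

Yes

Milling can start immediately at hour 0; it finishes at hour 2.
Mashing cannot begin until milling (finishes hour 2). It runs from hour 2 to 2 + 9 = hour 11.
Lautering needs all of mashing (finishes hour 11, plus 2-hour gap → hour 13); milling (finishes hour 2). That puts its earliest start at hour 13; it finishes at 13 + 7 = hour 20.
Pitching cannot start until lautering (finishes hour 20, plus 3-hour gap → hour 23); milling (finishes hour 2). The controlling bound is hour 23, so pitching finishes at 23 + 2 = hour 25.
Conditioning has to wait for pitching (finishes hour 25, plus 1-hour gap → hour 26); milling (finishes hour 2). The latest of these is hour 26, so conditioning runs hour 26 to 26 + 1 = hour 27.
Every task is finished by hour 27, which is no later than the deadline of 33, so the schedule is feasible.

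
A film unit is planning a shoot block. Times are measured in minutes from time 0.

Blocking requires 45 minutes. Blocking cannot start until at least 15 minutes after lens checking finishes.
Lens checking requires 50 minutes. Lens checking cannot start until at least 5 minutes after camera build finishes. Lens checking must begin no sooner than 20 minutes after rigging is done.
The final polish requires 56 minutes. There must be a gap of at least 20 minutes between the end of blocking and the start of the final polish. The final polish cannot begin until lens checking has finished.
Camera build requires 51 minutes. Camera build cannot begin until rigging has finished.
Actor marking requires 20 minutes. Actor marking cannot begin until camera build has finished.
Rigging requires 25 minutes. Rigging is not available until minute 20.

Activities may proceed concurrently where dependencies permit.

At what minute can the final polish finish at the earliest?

287

Rigging waits on its own release at minute 20, so it starts at minute 20 and finishes at 20 + 25 = minute 45.
Camera build waits on rigging (finishes minute 45), so it starts at minute 45 and finishes at 45 + 51 = minute 96.
Lens checking cannot start until camera build (finishes minute 96, plus 5-minute gap → minute 101); rigging (finishes minute 45, plus 20-minute gap → minute 65). The controlling bound is minute 101, so lens checking finishes at 101 + 50 = minute 151.
After lens checking (finishes minute 151, plus 15-minute gap → minute 166), blocking can start at minute 166 and finishes at minute 211.
The final polish cannot start until blocking (finishes minute 211, plus 20-minute gap → minute 231); lens checking (finishes minute 151). The controlling bound is minute 231, so the final polish finishes at 231 + 56 = minute 287.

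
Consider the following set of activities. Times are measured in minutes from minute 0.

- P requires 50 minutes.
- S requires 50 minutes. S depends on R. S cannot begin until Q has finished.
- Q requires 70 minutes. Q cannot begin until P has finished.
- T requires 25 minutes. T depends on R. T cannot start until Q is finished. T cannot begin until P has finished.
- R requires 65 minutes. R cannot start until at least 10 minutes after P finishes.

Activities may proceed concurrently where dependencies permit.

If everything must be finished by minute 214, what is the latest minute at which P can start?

S has no dependents, so it just needs to finish by minute 214. Starting by 214 − 50 = minute 164 achieves that.
T has no dependents, so it just needs to finish by minute 214. Starting by 214 − 25 = minute 189 achieves that.
For Q: S (must start by minute 164); T (must start by minute 189). The most restrictive is minute 164; with a 70-minute duration, Q must start by minute 94.
R has several dependents: S (must start by minute 164); T (must start by minute 189). The earliest of those limits is minute 164, so R must start by 164 − 65 = minute 99.
P must finish in time for Q (must start by minute 94); R (must start by minute 99, minus 10-minute gap → minute 89); T (must start by minute 189). The tightest is minute 89, so P must start by 89 − 50 = minute 39.

39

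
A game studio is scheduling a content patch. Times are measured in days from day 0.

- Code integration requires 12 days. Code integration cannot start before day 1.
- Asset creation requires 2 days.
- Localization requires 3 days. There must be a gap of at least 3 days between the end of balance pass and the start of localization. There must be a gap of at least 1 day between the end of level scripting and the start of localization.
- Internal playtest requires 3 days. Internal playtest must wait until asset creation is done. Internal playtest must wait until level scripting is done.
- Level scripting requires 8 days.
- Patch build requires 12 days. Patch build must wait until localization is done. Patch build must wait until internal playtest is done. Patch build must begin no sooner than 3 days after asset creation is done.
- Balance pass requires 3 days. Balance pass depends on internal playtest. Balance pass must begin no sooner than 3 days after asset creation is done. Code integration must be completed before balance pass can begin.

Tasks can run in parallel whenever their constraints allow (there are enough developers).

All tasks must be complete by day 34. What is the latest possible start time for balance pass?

13

Patch build must finish by day 34; it takes 12 days, so it must start by 34 − 12 = day 22.
Localization feeds into patch build (must start by day 22); so localization must finish by day 22 and therefore start by day 19.
Balance pass has to be done before localization (must start by day 19, minus 3-day gap → day 16). That means finishing by day 16, i.e. starting by 16 − 3 = day 13.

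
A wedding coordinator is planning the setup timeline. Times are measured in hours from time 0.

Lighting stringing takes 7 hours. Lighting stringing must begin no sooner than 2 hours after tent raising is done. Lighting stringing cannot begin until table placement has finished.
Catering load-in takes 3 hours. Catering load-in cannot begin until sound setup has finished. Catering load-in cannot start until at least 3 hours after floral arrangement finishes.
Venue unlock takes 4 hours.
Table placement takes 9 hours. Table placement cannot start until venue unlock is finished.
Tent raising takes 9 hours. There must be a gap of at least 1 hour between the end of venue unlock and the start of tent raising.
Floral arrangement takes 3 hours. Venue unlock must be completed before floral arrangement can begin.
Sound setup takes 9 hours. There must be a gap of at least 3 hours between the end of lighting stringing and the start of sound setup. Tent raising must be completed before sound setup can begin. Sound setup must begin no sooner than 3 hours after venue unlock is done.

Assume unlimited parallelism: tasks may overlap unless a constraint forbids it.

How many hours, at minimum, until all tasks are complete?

Venue unlock can start immediately at hour 0; it finishes at hour 4.
Floral arrangement waits on venue unlock (finishes hour 4), so it starts at hour 4 and finishes at 4 + 3 = hour 7.
Table placement cannot begin until venue unlock (finishes hour 4). It runs from hour 4 to 4 + 9 = hour 13.
After venue unlock (finishes hour 4, plus 1-hour gap → hour 5), tent raising can start at hour 5 and finishes at hour 14.
Lighting stringing cannot start until tent raising (finishes hour 14, plus 2-hour gap → hour 16); table placement (finishes hour 13). The controlling bound is hour 16, so lighting stringing finishes at 16 + 7 = hour 23.
For sound setup: lighting stringing (finishes hour 23, plus 3-hour gap → hour 26); tent raising (finishes hour 14); venue unlock (finishes hour 4, plus 3-hour gap → hour 7). Taking the maximum gives a start of hour 26, and it finishes at 26 + 9 = hour 35.
Catering load-in cannot start until sound setup (finishes hour 35); floral arrangement (finishes hour 7, plus 3-hour gap → hour 10). The controlling bound is hour 35, so catering load-in finishes at 35 + 3 = hour 38.
All tasks are finished once the last one completes. Finish times: Venue unlock at 4, Tent raising at 14, Table placement at 13, Floral arrangement at 7, Lighting stringing at 23, Sound setup at 35, Catering load-in at 38. The latest is hour 38.

38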